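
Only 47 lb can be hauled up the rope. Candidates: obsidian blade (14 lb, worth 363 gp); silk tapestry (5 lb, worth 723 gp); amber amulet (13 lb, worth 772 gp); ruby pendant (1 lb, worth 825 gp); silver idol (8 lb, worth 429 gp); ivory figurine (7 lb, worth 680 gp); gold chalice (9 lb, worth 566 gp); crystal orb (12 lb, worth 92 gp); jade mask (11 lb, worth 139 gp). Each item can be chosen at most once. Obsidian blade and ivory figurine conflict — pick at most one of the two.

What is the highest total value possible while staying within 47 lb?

Taking silk tapestry + amber amulet + ruby pendant + silver idol + ivory figurine + gold chalice: 43 lb used, 3995 in value.
The closest alternative, silk tapestry + amber amulet + ruby pendant + ivory figurine + gold chalice + jade mask, reaches only 3705.

3995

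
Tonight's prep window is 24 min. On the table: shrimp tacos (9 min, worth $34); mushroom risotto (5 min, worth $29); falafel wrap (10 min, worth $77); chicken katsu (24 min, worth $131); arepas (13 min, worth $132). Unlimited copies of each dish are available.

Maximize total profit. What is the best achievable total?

Best packing: falafel wrap + arepas — 23 min, 209 total.
No other feasible combination exceeds 209.

209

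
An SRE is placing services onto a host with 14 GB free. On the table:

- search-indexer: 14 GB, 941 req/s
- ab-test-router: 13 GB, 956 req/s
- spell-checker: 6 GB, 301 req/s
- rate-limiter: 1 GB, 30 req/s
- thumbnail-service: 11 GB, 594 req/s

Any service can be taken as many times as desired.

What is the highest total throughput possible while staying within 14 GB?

986

The ratio ordering already packs tightly: ab-test-router + rate-limiter, 14 GB, 986.
No other feasible combination exceeds 986.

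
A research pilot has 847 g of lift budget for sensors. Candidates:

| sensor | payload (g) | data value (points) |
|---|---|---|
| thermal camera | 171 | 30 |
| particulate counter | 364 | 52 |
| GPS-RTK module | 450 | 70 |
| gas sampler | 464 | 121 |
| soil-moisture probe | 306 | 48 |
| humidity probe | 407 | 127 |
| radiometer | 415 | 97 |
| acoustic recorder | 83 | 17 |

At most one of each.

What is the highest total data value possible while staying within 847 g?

Density check — humidity probe 0.31, gas sampler 0.26, radiometer 0.23, acoustic recorder 0.20 are the best per g.
The ratio ordering already packs tightly: humidity probe + radiometer, 822 g, 224.
Runner-up soil-moisture probe + humidity probe + acoustic recorder tops out at 192.

224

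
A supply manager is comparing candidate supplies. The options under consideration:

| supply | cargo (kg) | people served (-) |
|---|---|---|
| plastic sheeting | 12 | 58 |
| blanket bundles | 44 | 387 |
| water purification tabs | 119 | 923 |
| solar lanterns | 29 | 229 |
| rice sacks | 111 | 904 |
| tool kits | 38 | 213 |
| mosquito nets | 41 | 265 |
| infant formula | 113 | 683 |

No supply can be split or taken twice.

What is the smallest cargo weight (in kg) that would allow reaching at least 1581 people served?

204

Minimise kg subject to total people served ≥ 1581.
plastic sheeting + blanket bundles + water purification tabs + solar lanterns: 1597 people served at 204 kg.
Any bundle with less than 204 kg falls short of 1581.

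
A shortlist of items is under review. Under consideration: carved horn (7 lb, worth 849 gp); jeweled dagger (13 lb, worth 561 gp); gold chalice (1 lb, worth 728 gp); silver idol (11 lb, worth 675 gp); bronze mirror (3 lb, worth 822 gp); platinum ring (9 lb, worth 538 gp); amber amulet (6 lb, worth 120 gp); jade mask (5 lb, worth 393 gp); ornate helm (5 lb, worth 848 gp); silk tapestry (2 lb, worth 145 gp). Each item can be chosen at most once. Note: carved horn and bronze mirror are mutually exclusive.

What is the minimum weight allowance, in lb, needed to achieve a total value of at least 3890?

Minimise lb subject to total value ≥ 3890.
gold chalice + silver idol + bronze mirror + platinum ring + jade mask + ornate helm reaches 4004 using 34 lb.
Any bundle with less than 34 lb falls short of 3890.

34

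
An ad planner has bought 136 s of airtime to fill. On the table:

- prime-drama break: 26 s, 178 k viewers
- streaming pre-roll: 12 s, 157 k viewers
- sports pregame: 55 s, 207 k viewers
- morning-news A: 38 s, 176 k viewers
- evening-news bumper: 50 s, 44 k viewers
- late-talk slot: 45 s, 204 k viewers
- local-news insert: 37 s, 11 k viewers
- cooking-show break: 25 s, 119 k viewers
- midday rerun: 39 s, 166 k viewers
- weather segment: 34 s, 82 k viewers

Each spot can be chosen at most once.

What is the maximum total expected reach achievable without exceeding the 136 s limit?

718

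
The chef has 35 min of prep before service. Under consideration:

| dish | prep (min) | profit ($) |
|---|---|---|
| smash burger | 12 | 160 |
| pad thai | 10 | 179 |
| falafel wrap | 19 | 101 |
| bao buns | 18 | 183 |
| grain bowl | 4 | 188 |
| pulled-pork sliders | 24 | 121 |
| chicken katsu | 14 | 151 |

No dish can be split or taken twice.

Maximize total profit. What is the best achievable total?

Taking the top-ratio dishes first gives smash burger + pad thai + grain bowl for 527 (26 min).
Replace smash burger with bao buns: the trade gains 23 net, giving 550 at 32 min.
The closest alternative, smash burger + bao buns + grain bowl, reaches only 531.

550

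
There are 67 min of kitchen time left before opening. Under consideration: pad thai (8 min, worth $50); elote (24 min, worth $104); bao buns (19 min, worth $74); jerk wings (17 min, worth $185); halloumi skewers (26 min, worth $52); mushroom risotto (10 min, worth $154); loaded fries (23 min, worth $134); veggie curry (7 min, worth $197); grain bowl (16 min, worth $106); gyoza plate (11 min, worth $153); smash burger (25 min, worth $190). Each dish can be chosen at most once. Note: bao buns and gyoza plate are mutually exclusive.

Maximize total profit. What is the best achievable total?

Taking jerk wings + mushroom risotto + veggie curry + grain bowl + gyoza plate: 61 min used, 795 in profit.
Runner-up pad thai + jerk wings + mushroom risotto + veggie curry + smash burger tops out at 776.

795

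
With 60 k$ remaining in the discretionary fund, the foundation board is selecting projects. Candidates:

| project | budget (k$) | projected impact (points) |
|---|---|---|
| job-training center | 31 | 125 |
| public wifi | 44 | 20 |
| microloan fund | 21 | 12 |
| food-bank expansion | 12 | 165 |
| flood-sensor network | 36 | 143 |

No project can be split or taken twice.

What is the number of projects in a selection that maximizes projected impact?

Best achievable projected impact is 308.
For example food-bank expansion + flood-sensor network achieves it, using 48 k$.
All optima have 2 projects.

2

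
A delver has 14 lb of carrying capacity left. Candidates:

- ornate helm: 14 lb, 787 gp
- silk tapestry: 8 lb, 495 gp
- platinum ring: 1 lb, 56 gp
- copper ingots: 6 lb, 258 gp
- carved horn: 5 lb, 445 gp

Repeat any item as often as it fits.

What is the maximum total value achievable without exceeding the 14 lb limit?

Taking 4×platinum ring + 2×carved horn: 14 lb used, 1114 in value.
Nothing else within 14 lb beats 1114.

1114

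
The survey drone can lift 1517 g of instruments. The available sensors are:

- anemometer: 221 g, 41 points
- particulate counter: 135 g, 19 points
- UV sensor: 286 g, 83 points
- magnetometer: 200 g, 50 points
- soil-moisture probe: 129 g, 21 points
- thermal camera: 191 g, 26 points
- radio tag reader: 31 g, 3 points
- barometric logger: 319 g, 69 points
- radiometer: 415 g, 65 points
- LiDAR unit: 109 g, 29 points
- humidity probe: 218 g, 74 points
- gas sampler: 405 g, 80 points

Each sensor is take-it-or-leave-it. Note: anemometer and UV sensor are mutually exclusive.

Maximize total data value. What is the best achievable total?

359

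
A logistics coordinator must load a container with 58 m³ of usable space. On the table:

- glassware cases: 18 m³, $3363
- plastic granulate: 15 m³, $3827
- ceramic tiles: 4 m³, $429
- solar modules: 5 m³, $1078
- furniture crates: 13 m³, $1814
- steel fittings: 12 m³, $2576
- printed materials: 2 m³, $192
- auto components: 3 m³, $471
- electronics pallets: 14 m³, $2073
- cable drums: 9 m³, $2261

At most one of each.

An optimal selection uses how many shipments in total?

Optimal total is 12498.
For example glassware cases + plastic granulate + steel fittings + auto components + cable drums achieves it, using 57 m³.
Every optimal selection uses 5 shipments.

5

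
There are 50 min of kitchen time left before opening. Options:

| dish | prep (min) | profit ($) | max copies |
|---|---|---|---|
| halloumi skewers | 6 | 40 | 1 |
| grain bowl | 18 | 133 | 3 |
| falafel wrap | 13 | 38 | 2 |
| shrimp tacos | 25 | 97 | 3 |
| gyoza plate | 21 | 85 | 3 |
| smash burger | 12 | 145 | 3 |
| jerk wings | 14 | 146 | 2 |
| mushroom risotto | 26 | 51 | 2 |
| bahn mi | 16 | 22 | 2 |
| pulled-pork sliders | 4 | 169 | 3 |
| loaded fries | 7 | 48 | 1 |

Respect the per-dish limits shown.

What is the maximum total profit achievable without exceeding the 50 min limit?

Density check — pulled-pork sliders 42.25, smash burger 12.08, jerk wings 10.43, grain bowl 7.39 are the best per min.
The ratio heuristic lands on 3×smash burger + 3×pulled-pork sliders (942) but leaves 2 min idle.
The 12 min tied up in smash burger is better spent on jerk wings — total rises to 943 (50 min).
Every other selection either busts 50 min or exceeds an availability limit or fails to beat 943.

943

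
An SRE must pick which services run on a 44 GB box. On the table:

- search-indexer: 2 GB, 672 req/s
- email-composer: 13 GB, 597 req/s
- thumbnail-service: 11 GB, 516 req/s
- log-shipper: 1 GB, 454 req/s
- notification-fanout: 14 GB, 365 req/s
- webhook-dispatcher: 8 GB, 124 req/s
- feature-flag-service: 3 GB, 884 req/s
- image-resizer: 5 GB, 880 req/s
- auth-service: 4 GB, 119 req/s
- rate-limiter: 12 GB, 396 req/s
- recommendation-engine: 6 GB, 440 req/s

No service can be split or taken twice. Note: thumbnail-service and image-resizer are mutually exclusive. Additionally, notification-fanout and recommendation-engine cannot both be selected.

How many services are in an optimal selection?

7

Best achievable throughput is 4323.
For example search-indexer + email-composer + log-shipper + feature-flag-service + image-resizer + rate-limiter + recommendation-engine achieves it, using 42 GB.
Any selection reaching 4323 contains exactly 7 services.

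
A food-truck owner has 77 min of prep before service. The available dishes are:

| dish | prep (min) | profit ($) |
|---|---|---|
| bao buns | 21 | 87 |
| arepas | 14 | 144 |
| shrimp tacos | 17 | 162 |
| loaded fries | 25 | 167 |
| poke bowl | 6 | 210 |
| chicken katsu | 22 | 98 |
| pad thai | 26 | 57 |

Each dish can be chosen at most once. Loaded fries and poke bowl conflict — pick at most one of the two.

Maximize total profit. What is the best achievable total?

614

Arepas + shrimp tacos + poke bowl + chicken katsu uses 59 of the 77 min and totals 614.
The spare 18 min is too small for any remaining dish, and no feasible exchange beats 614.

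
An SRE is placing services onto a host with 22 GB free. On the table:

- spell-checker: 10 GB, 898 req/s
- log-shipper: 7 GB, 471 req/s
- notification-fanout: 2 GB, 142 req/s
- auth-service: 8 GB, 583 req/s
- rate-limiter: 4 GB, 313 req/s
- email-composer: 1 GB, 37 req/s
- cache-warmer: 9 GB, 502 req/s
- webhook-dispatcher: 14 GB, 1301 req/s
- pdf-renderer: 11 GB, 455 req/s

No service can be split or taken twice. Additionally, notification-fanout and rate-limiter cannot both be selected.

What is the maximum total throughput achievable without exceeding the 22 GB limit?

1884

Taking auth-service + webhook-dispatcher: 22 GB used, 1884 in throughput.
Runner-up log-shipper + email-composer + webhook-dispatcher tops out at 1809.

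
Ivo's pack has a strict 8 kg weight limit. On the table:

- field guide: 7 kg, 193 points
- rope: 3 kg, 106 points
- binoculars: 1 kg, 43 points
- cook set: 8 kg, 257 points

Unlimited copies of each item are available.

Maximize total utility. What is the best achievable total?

344

By utility per kg: binoculars 43.00, rope 35.33, cook set 32.12 lead.
8×binoculars uses 8 of the 8 kg and totals 344.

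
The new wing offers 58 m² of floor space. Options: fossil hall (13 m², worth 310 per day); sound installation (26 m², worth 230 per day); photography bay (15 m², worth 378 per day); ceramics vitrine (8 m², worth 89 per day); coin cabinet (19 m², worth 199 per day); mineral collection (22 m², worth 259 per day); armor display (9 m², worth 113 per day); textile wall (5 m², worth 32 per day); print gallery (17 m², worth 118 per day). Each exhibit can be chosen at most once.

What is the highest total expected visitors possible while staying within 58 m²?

1036

By expected visitors per m²: photography bay 25.20, fossil hall 23.85, armor display 12.56, mineral collection 11.77 lead.
The ratio heuristic lands on fossil hall + photography bay + ceramics vitrine + armor display + textile wall (922) but leaves 8 m² idle.
Dropping armor display and textile wall frees 14 m²; slotting in mineral collection (22 m²) lifts the total to 1036 at 58 m².
That's the maximum — no swap from here does better than 1036.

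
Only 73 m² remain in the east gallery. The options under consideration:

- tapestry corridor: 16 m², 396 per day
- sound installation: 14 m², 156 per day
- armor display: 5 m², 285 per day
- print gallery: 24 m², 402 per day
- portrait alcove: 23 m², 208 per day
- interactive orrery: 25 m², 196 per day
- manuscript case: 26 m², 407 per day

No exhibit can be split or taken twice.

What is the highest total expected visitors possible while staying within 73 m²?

1490

Tapestry corridor + armor display + print gallery + manuscript case uses 71 of the 73 m² and totals 1490.
No other feasible combination exceeds 1490.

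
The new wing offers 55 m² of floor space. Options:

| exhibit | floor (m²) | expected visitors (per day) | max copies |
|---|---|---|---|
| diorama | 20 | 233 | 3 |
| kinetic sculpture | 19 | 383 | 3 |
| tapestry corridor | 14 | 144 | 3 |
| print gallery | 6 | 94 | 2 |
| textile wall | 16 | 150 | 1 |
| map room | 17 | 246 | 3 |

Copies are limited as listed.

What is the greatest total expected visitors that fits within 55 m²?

1012

A density-first pass picks 2×kinetic sculpture + 2×print gallery — 954 at 50 m².
The 12 m² tied up in 2×print gallery is better spent on map room — total rises to 1012 (55 m²).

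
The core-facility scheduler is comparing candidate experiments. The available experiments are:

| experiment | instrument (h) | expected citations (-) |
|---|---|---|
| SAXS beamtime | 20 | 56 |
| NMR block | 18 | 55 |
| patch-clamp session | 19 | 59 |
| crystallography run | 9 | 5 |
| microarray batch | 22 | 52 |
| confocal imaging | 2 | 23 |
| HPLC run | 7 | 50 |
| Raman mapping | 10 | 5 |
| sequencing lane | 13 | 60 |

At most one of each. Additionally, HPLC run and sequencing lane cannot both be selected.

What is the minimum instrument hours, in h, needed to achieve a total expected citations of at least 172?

Look for the lowest-instrument combination reaching 172.
Taking NMR block + patch-clamp session + confocal imaging + HPLC run gives 187 (≥ 172) for 46 h.
Any bundle with less than 46 h falls short of 172.

46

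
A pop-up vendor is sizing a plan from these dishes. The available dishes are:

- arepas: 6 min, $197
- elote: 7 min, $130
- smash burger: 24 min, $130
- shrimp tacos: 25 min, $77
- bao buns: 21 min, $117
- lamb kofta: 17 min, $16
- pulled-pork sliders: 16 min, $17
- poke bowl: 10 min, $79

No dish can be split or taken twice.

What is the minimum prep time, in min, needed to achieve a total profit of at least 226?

Minimise min subject to total profit ≥ 226.
arepas + elote reaches 327 using 13 min.
Any bundle with less than 13 min falls short of 226.

13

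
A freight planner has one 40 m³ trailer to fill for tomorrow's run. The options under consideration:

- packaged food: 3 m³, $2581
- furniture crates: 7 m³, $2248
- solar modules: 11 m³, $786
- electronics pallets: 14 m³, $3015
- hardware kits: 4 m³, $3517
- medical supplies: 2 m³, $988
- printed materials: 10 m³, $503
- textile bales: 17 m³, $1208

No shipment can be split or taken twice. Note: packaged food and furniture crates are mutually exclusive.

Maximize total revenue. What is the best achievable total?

Density check — hardware kits 879.25, packaged food 860.33, medical supplies 494.00, furniture crates 321.14 are the best per m³.
Packaged food + electronics pallets + hardware kits + medical supplies + textile bales uses 40 of the 40 m³ and totals 11309.
That's the maximum — no feasible swap from here does better than 11309.

11309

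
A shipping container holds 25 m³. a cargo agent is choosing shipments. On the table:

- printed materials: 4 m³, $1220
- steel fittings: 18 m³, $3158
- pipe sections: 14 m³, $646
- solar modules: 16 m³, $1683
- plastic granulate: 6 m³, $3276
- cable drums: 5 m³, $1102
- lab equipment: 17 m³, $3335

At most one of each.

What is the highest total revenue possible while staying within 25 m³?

Ranking by ratio (revenue/m³): plastic granulate 546.00, printed materials 305.00, cable drums 220.40, lab equipment 196.18.
Filling by ratio: printed materials + plastic granulate + cable drums for 5598, with 10 m³ left unused.
Replace printed materials and cable drums with lab equipment: the trade gains 1013 net, giving 6611 at 23 m³.
That's the maximum — no swap from here does better than 6611.

6611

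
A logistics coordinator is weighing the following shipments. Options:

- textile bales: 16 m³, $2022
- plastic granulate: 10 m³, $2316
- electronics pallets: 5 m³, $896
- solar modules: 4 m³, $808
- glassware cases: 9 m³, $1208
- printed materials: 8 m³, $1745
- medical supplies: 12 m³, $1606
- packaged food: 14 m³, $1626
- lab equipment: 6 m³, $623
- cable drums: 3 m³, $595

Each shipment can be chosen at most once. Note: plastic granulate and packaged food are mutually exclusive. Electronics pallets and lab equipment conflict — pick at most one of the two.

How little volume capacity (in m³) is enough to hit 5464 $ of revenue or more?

25

Look for the lowest-volume combination reaching 5464.
plastic granulate + solar modules + printed materials + cable drums: 5464 revenue at 25 m³.
No combination under 25 m³ hits 5464.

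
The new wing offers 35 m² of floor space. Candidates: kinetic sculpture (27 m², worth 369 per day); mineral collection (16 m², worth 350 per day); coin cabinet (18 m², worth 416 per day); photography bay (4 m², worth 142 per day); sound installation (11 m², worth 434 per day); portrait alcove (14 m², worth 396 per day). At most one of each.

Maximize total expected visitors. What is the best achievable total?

The ratio heuristic lands on photography bay + sound installation + portrait alcove (972) but leaves 6 m² idle.
The 14 m² tied up in portrait alcove is better spent on coin cabinet — total rises to 992 (33 m²).

992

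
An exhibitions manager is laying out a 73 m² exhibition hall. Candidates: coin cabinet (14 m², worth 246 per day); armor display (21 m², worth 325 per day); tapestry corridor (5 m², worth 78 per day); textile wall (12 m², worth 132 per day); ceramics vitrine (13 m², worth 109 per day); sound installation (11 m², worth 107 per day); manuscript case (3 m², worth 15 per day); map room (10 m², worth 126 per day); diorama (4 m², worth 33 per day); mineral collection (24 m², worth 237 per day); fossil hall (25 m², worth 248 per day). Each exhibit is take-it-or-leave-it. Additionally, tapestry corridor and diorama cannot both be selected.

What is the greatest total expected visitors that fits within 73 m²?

1014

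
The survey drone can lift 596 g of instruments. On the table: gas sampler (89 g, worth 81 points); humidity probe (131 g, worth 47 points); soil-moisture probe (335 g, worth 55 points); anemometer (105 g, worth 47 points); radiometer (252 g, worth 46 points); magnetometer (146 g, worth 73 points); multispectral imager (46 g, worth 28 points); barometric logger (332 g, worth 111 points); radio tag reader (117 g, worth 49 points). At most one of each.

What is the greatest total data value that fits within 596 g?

297

Taking the top-ratio sensors first gives gas sampler + anemometer + magnetometer + multispectral imager + radio tag reader for 278 (503 g).
Dropping multispectral imager frees 46 g; slotting in humidity probe (131 g) lifts the total to 297 at 588 g.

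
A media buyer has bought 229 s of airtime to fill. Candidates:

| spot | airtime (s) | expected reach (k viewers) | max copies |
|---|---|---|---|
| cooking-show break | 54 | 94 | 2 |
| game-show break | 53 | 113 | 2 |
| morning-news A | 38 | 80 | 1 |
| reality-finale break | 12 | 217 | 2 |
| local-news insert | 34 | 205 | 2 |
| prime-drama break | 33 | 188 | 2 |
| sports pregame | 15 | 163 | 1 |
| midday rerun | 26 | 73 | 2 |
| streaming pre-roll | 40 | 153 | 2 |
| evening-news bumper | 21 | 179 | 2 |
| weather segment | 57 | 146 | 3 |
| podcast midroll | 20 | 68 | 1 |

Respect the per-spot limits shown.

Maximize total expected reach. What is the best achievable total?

1741

Density check — reality-finale break 18.08, sports pregame 10.87, evening-news bumper 8.52 are the best per s.
2×reality-finale break + 2×local-news insert + 2×prime-drama break + sports pregame + 2×evening-news bumper uses 215 of the 229 s and totals 1741.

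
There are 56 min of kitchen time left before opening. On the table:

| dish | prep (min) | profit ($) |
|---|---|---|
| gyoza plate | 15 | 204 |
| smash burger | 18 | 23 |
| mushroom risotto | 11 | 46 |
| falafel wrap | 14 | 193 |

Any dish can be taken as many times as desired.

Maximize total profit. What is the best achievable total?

Density check — falafel wrap 13.79, gyoza plate 13.60, mushroom risotto 4.18 are the best per min.
Taking 4×falafel wrap: 56 min used, 772 in profit.

772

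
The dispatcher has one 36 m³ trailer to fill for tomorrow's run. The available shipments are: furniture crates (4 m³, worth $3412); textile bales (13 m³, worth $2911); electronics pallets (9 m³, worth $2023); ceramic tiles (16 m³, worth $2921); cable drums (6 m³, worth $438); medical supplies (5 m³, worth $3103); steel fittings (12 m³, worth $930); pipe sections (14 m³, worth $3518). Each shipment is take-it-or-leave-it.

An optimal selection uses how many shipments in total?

4

The maximum revenue within 36 m³ is 12944.
One optimal bundle: furniture crates + textile bales + medical supplies + pipe sections (36 m³).
Every optimal selection uses 4 shipments.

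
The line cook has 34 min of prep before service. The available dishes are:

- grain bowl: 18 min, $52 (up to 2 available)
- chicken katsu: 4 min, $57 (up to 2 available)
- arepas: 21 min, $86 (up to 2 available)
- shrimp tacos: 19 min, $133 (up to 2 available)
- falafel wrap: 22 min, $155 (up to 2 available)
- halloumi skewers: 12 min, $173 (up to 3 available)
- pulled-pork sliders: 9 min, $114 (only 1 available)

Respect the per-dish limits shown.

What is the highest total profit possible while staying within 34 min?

460

By profit per min: halloumi skewers 14.42, chicken katsu 14.25, pulled-pork sliders 12.67 lead.
Taking 2×halloumi skewers + pulled-pork sliders: 33 min used, 460 in profit.
Nothing else within 34 min beats 460.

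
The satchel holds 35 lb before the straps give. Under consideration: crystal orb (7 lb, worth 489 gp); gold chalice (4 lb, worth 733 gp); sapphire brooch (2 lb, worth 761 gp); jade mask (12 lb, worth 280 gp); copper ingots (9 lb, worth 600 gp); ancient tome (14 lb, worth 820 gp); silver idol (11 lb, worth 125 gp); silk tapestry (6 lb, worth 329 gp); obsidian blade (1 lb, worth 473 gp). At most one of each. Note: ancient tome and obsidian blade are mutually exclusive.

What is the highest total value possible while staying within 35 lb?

3385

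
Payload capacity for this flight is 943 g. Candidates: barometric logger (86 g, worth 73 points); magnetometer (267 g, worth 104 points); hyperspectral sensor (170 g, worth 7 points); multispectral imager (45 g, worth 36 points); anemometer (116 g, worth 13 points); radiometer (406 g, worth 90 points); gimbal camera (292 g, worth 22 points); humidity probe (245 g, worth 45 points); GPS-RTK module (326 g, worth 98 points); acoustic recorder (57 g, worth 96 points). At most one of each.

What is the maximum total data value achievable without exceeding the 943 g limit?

420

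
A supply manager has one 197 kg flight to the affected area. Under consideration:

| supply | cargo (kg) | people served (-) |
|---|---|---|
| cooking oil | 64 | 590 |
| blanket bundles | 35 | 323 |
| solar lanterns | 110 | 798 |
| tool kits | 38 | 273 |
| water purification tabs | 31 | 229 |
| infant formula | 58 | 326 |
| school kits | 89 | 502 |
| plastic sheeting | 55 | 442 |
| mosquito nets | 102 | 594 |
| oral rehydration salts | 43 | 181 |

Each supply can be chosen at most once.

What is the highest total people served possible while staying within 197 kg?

1628

Ranking by ratio (people served/kg): blanket bundles 9.23, cooking oil 9.22, plastic sheeting 8.04.
Taking the top-ratio supplies first gives cooking oil + blanket bundles + water purification tabs + plastic sheeting for 1584 (185 kg).
Replace water purification tabs with tool kits: the trade gains 44 net, giving 1628 at 192 kg.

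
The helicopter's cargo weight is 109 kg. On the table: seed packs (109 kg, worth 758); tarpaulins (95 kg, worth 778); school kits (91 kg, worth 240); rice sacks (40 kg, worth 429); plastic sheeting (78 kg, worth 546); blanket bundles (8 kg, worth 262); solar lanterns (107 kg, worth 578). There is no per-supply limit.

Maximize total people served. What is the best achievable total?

3406

Best packing: 13×blanket bundles — 104 kg, 3406 total.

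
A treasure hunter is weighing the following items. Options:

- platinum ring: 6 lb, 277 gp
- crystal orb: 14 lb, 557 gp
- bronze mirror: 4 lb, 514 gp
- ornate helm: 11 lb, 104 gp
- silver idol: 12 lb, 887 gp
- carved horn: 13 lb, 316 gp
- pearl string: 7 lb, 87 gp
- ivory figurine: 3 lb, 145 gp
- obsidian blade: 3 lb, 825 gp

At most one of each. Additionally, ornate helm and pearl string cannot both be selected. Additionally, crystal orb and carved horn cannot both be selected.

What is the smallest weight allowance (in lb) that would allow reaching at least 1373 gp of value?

10

Need the lightest bundle worth ≥ 1373.
Taking bronze mirror + ivory figurine + obsidian blade gives 1484 (≥ 1373) for 10 lb.
Below 10 lb the best achievable stays under 1373.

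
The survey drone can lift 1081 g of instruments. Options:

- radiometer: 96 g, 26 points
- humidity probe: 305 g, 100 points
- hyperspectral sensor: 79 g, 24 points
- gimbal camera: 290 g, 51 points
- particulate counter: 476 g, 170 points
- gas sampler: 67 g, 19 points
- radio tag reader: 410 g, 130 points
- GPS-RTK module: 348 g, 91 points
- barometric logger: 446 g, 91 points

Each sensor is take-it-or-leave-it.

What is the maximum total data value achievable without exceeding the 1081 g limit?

Greedy by ratio would take radiometer + humidity probe + hyperspectral sensor + particulate counter + gas sampler: 1023 g used, total 339.
Replace humidity probe and gas sampler with radio tag reader: the trade gains 11 net, giving 350 at 1061 g.

350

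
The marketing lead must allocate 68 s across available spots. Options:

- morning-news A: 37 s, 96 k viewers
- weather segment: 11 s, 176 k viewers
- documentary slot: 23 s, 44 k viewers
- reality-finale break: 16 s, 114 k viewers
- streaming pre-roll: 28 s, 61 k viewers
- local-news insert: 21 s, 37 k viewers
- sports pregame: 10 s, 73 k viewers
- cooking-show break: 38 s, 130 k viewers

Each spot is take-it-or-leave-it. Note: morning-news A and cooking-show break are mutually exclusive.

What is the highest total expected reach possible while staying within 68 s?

424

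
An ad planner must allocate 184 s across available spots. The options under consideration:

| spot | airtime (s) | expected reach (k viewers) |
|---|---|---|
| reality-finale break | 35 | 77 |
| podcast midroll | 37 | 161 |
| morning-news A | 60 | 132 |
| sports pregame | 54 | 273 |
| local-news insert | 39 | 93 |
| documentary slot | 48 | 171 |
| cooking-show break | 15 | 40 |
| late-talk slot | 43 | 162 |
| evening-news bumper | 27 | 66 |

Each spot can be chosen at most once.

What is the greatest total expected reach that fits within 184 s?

767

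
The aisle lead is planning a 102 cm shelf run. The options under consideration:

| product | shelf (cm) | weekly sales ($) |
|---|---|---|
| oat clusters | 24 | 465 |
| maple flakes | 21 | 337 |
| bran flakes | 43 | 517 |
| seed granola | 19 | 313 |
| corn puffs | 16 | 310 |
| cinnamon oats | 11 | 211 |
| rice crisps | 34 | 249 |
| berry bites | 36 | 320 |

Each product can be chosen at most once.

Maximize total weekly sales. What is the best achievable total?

1636

By weekly sales per cm: oat clusters 19.38, corn puffs 19.38, cinnamon oats 19.18 lead.
Oat clusters + maple flakes + seed granola + corn puffs + cinnamon oats uses 91 of the 102 cm and totals 1636.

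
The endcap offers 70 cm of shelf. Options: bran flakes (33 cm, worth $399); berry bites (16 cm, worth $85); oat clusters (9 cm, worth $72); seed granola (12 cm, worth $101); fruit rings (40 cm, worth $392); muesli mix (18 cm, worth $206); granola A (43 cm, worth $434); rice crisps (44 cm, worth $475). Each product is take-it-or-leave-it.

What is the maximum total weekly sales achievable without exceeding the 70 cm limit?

The ratio heuristic lands on bran flakes + seed granola + muesli mix (706) but leaves 7 cm idle.
Dropping bran flakes and seed granola frees 45 cm; slotting in oat clusters + granola A (52 cm) lifts the total to 712 at 70 cm.

712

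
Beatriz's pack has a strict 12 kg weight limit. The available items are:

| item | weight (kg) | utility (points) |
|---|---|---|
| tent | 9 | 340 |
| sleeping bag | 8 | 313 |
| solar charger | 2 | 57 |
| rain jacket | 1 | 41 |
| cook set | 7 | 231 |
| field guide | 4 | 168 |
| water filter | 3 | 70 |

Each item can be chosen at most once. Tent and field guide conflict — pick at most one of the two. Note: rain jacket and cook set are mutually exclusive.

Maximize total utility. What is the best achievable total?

Best packing: sleeping bag + field guide — 12 kg, 481 total.
The closest alternative, tent + solar charger + rain jacket, reaches only 438.

481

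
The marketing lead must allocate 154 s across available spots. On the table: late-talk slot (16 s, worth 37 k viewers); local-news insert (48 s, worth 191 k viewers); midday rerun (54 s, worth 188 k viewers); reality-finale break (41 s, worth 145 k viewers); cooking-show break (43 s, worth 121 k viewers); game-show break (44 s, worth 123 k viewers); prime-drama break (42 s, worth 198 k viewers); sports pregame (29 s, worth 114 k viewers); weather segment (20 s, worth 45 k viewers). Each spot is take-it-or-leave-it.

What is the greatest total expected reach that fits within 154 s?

579

Filling by ratio: late-talk slot + local-news insert + prime-drama break + sports pregame for 540, with 19 s left unused.
Replace late-talk slot and sports pregame with reality-finale break + weather segment: the trade gains 39 net, giving 579 at 151 s.
The spare 3 s is too small for any remaining spot, and no exchange beats 579.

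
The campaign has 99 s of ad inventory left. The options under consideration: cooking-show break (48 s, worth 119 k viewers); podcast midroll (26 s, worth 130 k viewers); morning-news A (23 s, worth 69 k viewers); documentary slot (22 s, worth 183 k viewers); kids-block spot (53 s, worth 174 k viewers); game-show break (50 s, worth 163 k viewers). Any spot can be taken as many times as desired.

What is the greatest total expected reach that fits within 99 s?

732

Density check — documentary slot 8.32, podcast midroll 5.00, kids-block spot 3.28, game-show break 3.26 are the best per s.
The ratio ordering already packs tightly: 4×documentary slot, 88 s, 732.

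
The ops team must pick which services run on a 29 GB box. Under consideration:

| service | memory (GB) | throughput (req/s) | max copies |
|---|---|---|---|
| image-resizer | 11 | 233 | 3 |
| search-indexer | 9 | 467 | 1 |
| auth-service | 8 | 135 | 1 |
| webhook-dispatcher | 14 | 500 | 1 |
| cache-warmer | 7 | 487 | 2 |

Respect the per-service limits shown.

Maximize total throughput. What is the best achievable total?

1474

Ranking by ratio (throughput/GB): cache-warmer 69.57, search-indexer 51.89, webhook-dispatcher 35.71.
The ratio heuristic lands on search-indexer + 2×cache-warmer (1441) but leaves 6 GB idle.
Replace search-indexer with webhook-dispatcher: the trade gains 33 net, giving 1474 at 28 GB.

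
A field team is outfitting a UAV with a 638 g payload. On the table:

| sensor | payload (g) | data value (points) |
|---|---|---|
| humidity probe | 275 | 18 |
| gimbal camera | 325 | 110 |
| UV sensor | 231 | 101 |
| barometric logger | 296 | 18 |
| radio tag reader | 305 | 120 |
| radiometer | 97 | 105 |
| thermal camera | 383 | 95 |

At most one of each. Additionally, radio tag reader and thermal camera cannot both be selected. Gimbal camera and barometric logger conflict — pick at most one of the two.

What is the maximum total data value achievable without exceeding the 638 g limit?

Ranking by ratio (data value/g): radiometer 1.08, UV sensor 0.44, radio tag reader 0.39, gimbal camera 0.34.
Best packing: UV sensor + radio tag reader + radiometer — 633 g, 326 total.
Next best is gimbal camera + radio tag reader at 230 (630 g) — short by 96.

326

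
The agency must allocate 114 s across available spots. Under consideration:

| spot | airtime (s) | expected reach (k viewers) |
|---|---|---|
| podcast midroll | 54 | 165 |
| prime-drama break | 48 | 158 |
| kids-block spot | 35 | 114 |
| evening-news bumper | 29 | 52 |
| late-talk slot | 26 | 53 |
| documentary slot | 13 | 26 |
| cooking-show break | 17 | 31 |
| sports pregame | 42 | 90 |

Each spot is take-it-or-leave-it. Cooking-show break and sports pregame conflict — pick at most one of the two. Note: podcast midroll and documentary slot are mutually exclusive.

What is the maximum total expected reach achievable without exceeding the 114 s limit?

329

The ratio heuristic lands on prime-drama break + kids-block spot + late-talk slot (325) but leaves 5 s idle.
The 26 s tied up in late-talk slot is better spent on documentary slot + cooking-show break — total rises to 329 (113 s).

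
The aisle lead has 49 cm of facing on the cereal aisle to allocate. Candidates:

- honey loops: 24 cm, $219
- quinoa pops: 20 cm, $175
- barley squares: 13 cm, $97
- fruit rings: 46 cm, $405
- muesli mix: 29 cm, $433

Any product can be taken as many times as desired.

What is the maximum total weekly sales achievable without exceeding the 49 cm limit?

608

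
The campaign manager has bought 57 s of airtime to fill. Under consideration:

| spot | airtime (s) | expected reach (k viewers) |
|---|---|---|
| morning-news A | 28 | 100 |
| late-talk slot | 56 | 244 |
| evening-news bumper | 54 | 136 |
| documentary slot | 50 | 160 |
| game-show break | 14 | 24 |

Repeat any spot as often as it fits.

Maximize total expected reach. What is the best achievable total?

244

Taking late-talk slot: 56 s used, 244 in expected reach.
That's the maximum — no swap from here does better than 244.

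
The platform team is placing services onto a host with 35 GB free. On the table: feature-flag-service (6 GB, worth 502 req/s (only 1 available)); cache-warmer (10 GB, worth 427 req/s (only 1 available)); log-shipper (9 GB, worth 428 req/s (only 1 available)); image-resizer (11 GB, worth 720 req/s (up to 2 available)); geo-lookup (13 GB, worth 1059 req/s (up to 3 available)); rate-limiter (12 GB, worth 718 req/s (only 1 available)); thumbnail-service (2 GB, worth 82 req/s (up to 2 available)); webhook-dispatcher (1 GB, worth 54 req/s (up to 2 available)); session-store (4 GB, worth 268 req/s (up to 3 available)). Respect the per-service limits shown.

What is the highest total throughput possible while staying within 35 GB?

Filling by ratio: feature-flag-service + 2×geo-lookup + 2×webhook-dispatcher for 2728, with 1 GB left unused.
Replace webhook-dispatcher with thumbnail-service: the trade gains 28 net, giving 2756 at 35 GB.
No other feasible combination exceeds 2756.

2756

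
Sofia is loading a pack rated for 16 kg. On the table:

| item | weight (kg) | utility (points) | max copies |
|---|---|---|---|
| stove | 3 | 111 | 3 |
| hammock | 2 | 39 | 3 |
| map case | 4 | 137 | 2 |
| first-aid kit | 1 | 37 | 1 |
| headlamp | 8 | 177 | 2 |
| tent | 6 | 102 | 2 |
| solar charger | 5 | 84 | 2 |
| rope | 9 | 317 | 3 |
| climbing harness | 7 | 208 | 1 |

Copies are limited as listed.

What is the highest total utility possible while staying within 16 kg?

576

Taking the top-ratio items first gives 3×stove + hammock + map case + first-aid kit for 546 (16 kg).
The 9 kg tied up in stove and hammock and map case is better spent on rope — total rises to 576 (16 kg).
Every other selection either busts 16 kg or exceeds an availability limit or fails to beat 576.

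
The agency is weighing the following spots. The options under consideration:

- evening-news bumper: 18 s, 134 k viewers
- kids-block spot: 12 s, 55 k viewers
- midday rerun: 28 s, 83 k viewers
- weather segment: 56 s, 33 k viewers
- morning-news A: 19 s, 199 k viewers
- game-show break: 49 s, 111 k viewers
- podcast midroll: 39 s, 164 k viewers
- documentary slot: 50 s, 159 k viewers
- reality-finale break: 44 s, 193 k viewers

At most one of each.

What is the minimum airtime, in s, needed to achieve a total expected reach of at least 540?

88

Look for the lowest-airtime combination reaching 540.
evening-news bumper + kids-block spot + morning-news A + podcast midroll: 552 expected reach at 88 s.
Below 88 s the best achievable stays under 540.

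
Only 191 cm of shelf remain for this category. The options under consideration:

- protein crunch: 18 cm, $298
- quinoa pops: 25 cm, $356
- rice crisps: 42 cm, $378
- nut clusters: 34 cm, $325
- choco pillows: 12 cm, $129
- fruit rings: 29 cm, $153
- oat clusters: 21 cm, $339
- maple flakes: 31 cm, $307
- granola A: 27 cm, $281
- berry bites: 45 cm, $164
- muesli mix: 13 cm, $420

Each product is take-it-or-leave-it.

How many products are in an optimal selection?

The maximum weekly sales within 191 cm is 2508.
One optimal bundle: protein crunch + quinoa pops + rice crisps + choco pillows + oat clusters + maple flakes + granola A + muesli mix (189 cm).
Any selection reaching 2508 contains exactly 8 products.

8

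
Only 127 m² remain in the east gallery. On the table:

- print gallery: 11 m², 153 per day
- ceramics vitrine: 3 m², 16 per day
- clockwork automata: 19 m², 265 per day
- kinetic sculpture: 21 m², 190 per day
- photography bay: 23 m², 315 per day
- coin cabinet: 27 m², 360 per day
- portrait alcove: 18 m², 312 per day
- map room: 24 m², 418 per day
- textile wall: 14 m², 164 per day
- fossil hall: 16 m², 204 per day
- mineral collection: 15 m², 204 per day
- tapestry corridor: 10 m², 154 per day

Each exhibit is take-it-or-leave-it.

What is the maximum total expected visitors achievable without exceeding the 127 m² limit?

1882

Taking the top-ratio exhibits first gives print gallery + ceramics vitrine + clockwork automata + photography bay + portrait alcove + map room + mineral collection + tapestry corridor for 1837 (123 m²).
The 23 m² tied up in photography bay is better spent on coin cabinet — total rises to 1882 (127 m²).
Runner-up clockwork automata + coin cabinet + portrait alcove + map room + textile wall + mineral collection + tapestry corridor tops out at 1877.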